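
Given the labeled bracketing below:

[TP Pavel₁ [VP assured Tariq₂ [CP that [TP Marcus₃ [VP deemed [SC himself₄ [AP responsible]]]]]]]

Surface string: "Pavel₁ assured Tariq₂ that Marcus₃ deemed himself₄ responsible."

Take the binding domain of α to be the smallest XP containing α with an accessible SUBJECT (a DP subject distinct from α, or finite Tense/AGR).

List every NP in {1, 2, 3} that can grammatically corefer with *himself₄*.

{3}

*himself* is an anaphor, so Principle A applies: it must be bound in its binding domain.
Binding domain of *himself₄*: the embedded TP, whose subject is Marcus₃.
*Pavel₁* c-commands the anaphor but is outside its binding domain → cannot satisfy Principle A.
*Tariq₂* c-commands the anaphor but is outside its binding domain → cannot satisfy Principle A.
*Marcus₃* c-commands the anaphor within its binding domain → licit binder.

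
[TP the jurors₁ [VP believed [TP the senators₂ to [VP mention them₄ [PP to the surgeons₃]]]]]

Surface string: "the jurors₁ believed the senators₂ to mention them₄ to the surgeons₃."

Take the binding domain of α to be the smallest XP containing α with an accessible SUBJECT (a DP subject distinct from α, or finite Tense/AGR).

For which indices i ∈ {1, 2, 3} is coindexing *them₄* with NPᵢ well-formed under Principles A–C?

{1}

*them* is a pronoun, so Principle B applies: it must be free in its binding domain.
Binding domain of *them₄*: the embedded TP, whose subject is the senators₂.
*the jurors₁* c-commands the pronoun but from outside its binding domain, and is not c-commanded by it → coindexation permitted.
*the senators₂* c-commands the pronoun within its binding domain → coindexation would violate Principle B.
*the surgeons₃*: the pronoun c-commands this R-expression → coindexation would violate Principle C on *the surgeons₃*.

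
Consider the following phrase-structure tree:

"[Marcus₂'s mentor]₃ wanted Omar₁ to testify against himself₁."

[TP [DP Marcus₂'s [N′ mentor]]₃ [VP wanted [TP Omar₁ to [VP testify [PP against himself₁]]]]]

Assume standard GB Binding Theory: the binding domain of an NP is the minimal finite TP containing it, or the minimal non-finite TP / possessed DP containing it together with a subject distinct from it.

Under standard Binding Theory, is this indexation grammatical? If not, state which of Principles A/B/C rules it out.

The two coindexed NPs are *Omar₁* and *himself₁*.
*himself₁* is an anaphor; its binding domain is the embedded TP, whose subject is Omar₁. *Omar₁* c-commands it within that domain and shares its index, so Principle A is satisfied.
*Omar₁* is an R-expression; *himself₁* does not c-command it, and no other NP shares its index, so Principle C is satisfied.
All principles are respected.

grammatical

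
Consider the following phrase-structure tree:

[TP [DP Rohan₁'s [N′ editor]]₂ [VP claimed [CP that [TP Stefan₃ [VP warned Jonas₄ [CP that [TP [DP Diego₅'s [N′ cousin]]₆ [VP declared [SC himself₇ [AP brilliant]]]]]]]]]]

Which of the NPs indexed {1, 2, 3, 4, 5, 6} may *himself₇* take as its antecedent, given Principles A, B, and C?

*himself* is an anaphor, so Principle A applies: it must be bound in its binding domain.
Binding domain of *himself₇*: the embedded TP, whose subject is [Diego₅'s cousin]₆.
*Rohan₁* does not c-command the anaphor → cannot bind it.
*[Rohan₁'s editor]₂* c-commands the anaphor but is outside its binding domain → cannot satisfy Principle A.
*Stefan₃* c-commands the anaphor but is outside its binding domain → cannot satisfy Principle A.
*Jonas₄* c-commands the anaphor but is outside its binding domain → cannot satisfy Principle A.
*Diego₅* does not c-command the anaphor → cannot bind it.
*[Diego₅'s cousin]₆* c-commands the anaphor within its binding domain → licit binder.

{6}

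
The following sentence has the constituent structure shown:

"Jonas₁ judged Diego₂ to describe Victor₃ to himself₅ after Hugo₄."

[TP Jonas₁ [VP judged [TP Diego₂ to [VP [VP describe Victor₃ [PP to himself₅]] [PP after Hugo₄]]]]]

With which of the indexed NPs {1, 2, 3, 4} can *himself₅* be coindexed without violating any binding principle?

{2, 3}

*himself* is an anaphor, so Principle A applies: it must be bound in its binding domain.
Binding domain of *himself₅*: the embedded TP, whose subject is Diego₂.
*Jonas₁* c-commands the anaphor but is outside its binding domain → cannot satisfy Principle A.
*Diego₂* c-commands the anaphor within its binding domain → licit binder.
*Victor₃* c-commands the anaphor within its binding domain → licit binder.
*Hugo₄* does not c-command the anaphor → cannot bind it.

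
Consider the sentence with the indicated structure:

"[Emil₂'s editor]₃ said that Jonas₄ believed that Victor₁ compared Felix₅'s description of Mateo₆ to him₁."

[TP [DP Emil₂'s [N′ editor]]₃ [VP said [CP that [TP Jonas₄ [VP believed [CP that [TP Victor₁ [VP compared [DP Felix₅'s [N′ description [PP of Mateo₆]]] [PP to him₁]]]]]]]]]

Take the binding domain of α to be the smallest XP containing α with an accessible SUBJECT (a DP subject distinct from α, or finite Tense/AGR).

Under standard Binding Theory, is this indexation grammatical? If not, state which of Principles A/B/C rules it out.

Principle B

The two coindexed NPs are *Victor₁* and *him₁*.
*him₁* is a pronoun. Its binding domain is the embedded TP, whose subject is Victor₁.
*Victor₁* c-commands it within that domain and carries the same index.
The pronoun is locally bound → Principle B violation.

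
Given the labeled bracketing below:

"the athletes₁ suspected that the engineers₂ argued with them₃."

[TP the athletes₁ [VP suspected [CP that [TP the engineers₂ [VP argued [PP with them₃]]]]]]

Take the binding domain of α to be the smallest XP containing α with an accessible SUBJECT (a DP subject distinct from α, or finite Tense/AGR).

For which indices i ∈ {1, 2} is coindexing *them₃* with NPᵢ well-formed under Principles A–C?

*them* is a pronoun, so Principle B applies: it must be free in its binding domain.
Binding domain of *them₃*: the embedded TP, whose subject is the engineers₂.
*the athletes₁* c-commands the pronoun but from outside its binding domain, and is not c-commanded by it → coindexation permitted.
*the engineers₂* c-commands the pronoun within its binding domain → coindexation would violate Principle B.

{1}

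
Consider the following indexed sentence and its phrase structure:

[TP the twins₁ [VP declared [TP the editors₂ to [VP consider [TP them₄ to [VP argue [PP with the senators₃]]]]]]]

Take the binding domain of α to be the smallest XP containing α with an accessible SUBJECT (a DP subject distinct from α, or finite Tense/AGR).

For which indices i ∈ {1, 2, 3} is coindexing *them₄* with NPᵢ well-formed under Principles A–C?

*them* is a pronoun, so Principle B applies: it must be free in its binding domain.
Binding domain of *them₄*: the embedded TP, whose subject is the editors₂.
*the twins₁* c-commands the pronoun but from outside its binding domain, and is not c-commanded by it → coindexation permitted.
*the editors₂* c-commands the pronoun within its binding domain → coindexation would violate Principle B.
*the senators₃*: the pronoun c-commands this R-expression → coindexation would violate Principle C on *the senators₃*.

{1}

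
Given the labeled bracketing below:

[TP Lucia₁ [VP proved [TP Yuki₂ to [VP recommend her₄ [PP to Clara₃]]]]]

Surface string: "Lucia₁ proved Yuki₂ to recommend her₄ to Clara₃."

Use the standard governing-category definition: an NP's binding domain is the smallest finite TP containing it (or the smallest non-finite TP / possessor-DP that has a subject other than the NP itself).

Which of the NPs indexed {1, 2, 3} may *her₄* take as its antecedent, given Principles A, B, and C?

{1}

*her* is a pronoun, so Principle B applies: it must be free in its binding domain.
Binding domain of *her₄*: the embedded TP, whose subject is Yuki₂.
*Lucia₁* c-commands the pronoun but from outside its binding domain, and is not c-commanded by it → coindexation permitted.
*Yuki₂* c-commands the pronoun within its binding domain → coindexation would violate Principle B.
*Clara₃*: the pronoun c-commands this R-expression → coindexation would violate Principle C on *Clara₃*.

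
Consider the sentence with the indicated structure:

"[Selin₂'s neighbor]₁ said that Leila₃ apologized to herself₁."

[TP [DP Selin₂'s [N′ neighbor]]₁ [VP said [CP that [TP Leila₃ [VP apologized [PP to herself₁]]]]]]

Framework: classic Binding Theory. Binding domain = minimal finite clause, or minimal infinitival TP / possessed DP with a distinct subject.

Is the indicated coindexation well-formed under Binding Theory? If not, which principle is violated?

Principle A

The two coindexed NPs are *[Selin₂'s neighbor]₁* and *herself₁*.
*herself₁* is an anaphor. Principle A requires it to be bound within its binding domain — the embedded TP, whose subject is Leila₃.
Within that domain it is c-commanded by *Leila₃*, which does not share its index.
*[Selin₂'s neighbor]₁* does c-command the anaphor, but from outside its binding domain.
The anaphor is unbound in its domain → Principle A violation.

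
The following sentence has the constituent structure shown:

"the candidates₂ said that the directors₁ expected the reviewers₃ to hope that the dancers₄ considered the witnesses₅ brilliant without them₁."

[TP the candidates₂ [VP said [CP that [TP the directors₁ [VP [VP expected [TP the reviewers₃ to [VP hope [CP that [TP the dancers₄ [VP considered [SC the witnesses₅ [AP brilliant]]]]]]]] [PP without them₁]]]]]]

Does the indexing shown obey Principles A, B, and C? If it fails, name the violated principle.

The two coindexed NPs are *the directors₁* and *them₁*.
*them₁* is a pronoun. Its binding domain is the embedded TP, whose subject is the directors₁.
*the directors₁* c-commands it within that domain and carries the same index.
The pronoun is locally bound → Principle B violation.

Principle B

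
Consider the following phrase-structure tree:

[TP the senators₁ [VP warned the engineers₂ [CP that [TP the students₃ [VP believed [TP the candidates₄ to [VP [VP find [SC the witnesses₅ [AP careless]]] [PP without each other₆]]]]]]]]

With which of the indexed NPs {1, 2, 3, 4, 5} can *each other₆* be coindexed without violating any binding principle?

*each other* is an anaphor, so Principle A applies: it must be bound in its binding domain.
Binding domain of *each other₆*: the embedded TP, whose subject is the candidates₄.
*the senators₁* c-commands the anaphor but is outside its binding domain → cannot satisfy Principle A.
*the engineers₂* c-commands the anaphor but is outside its binding domain → cannot satisfy Principle A.
*the students₃* c-commands the anaphor but is outside its binding domain → cannot satisfy Principle A.
*the candidates₄* c-commands the anaphor within its binding domain → licit binder.
*the witnesses₅* does not c-command the anaphor → cannot bind it.

{4}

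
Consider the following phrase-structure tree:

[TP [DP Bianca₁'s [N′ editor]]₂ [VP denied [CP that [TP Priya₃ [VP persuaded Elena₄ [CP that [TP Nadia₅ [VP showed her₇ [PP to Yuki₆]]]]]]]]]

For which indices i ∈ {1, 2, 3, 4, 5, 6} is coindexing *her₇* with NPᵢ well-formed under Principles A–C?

{1, 2, 3, 4}

*her* is a pronoun, so Principle B applies: it must be free in its binding domain.
Binding domain of *her₇*: the embedded TP, whose subject is Nadia₅.
*Bianca₁* and the pronoun do not c-command one another → neither Principle B nor Principle C is at stake; coindexation permitted.
*[Bianca₁'s editor]₂* c-commands the pronoun but from outside its binding domain, and is not c-commanded by it → coindexation permitted.
*Priya₃* c-commands the pronoun but from outside its binding domain, and is not c-commanded by it → coindexation permitted.
*Elena₄* c-commands the pronoun but from outside its binding domain, and is not c-commanded by it → coindexation permitted.
*Nadia₅* c-commands the pronoun within its binding domain → coindexation would violate Principle B.
*Yuki₆*: the pronoun c-commands this R-expression → coindexation would violate Principle C on *Yuki₆*.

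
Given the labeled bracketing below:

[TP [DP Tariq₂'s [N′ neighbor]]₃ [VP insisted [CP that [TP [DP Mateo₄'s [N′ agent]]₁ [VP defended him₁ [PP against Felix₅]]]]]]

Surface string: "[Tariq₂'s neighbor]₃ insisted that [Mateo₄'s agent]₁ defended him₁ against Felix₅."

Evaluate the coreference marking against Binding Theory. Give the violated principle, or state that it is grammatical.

Principle B

The two coindexed NPs are *[Mateo₄'s agent]₁* and *him₁*.
*him₁* is a pronoun. Its binding domain is the embedded TP, whose subject is [Mateo₄'s agent]₁.
*[Mateo₄'s agent]₁* c-commands it within that domain and carries the same index.
The pronoun is locally bound → Principle B violation.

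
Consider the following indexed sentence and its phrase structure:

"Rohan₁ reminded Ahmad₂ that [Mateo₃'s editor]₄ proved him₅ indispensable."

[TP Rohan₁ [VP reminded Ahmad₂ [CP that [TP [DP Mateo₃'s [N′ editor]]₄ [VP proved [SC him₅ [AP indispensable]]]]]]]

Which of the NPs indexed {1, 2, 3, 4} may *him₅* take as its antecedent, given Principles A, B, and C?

{1, 2, 3}

*him* is a pronoun, so Principle B applies: it must be free in its binding domain.
Binding domain of *him₅*: the embedded TP, whose subject is [Mateo₃'s editor]₄.
*Rohan₁* c-commands the pronoun but from outside its binding domain, and is not c-commanded by it → coindexation permitted.
*Ahmad₂* c-commands the pronoun but from outside its binding domain, and is not c-commanded by it → coindexation permitted.
*Mateo₃* and the pronoun do not c-command one another → neither Principle B nor Principle C is at stake; coindexation permitted.
*[Mateo₃'s editor]₄* c-commands the pronoun within its binding domain → coindexation would violate Principle B.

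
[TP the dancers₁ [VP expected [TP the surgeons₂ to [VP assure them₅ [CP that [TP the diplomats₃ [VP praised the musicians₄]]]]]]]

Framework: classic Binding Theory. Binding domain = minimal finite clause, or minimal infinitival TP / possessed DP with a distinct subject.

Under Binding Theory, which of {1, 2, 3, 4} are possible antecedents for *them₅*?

*them* is a pronoun, so Principle B applies: it must be free in its binding domain.
Binding domain of *them₅*: the embedded TP, whose subject is the surgeons₂.
*the dancers₁* c-commands the pronoun but from outside its binding domain, and is not c-commanded by it → coindexation permitted.
*the surgeons₂* c-commands the pronoun within its binding domain → coindexation would violate Principle B.
*the diplomats₃*: the pronoun c-commands this R-expression → coindexation would violate Principle C on *the diplomats₃*.
*the musicians₄*: the pronoun c-commands this R-expression → coindexation would violate Principle C on *the musicians₄*.

{1}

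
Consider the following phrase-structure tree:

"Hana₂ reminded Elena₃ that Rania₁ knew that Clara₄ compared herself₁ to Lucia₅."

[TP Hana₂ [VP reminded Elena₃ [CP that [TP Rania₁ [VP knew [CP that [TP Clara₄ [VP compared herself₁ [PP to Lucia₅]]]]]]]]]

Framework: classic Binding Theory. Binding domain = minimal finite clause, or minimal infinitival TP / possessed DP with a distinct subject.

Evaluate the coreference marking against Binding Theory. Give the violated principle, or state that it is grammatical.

The two coindexed NPs are *Rania₁* and *herself₁*.
*herself₁* is an anaphor. Principle A requires it to be bound within its binding domain — the embedded TP, whose subject is Clara₄.
Within that domain it is c-commanded by *Clara₄*, which does not share its index.
*Rania₁* does c-command the anaphor, but from outside its binding domain.
The anaphor is unbound in its domain → Principle A violation.

Principle A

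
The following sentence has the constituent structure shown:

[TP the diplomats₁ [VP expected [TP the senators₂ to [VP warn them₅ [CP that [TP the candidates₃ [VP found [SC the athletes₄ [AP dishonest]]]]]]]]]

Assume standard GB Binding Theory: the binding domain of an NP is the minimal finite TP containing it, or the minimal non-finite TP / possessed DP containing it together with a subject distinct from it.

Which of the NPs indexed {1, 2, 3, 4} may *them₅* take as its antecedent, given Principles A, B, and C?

{1}

*them* is a pronoun, so Principle B applies: it must be free in its binding domain.
Binding domain of *them₅*: the embedded TP, whose subject is the senators₂.
*the diplomats₁* c-commands the pronoun but from outside its binding domain, and is not c-commanded by it → coindexation permitted.
*the senators₂* c-commands the pronoun within its binding domain → coindexation would violate Principle B.
*the candidates₃*: the pronoun c-commands this R-expression → coindexation would violate Principle C on *the candidates₃*.
*the athletes₄*: the pronoun c-commands this R-expression → coindexation would violate Principle C on *the athletes₄*.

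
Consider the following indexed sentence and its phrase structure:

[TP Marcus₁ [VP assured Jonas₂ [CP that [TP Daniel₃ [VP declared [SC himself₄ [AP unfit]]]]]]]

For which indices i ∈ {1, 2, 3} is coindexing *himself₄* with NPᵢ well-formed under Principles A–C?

{3}

*himself* is an anaphor, so Principle A applies: it must be bound in its binding domain.
Binding domain of *himself₄*: the embedded TP, whose subject is Daniel₃.
*Marcus₁* c-commands the anaphor but is outside its binding domain → cannot satisfy Principle A.
*Jonas₂* c-commands the anaphor but is outside its binding domain → cannot satisfy Principle A.
*Daniel₃* c-commands the anaphor within its binding domain → licit binder.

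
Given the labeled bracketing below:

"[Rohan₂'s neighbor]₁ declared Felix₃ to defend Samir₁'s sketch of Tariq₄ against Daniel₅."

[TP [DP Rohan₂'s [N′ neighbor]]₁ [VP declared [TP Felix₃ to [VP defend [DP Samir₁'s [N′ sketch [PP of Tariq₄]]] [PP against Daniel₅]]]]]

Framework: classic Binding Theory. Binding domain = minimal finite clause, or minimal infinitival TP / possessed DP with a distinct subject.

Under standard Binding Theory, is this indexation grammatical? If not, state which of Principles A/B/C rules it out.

The two coindexed NPs are *[Rohan₂'s neighbor]₁* and *Samir₁*.
*Samir₁* is an R-expression. Principle C requires it to be free everywhere.
*[Rohan₂'s neighbor]₁* c-commands it and carries the same index.
The R-expression is bound → Principle C violation.

Principle C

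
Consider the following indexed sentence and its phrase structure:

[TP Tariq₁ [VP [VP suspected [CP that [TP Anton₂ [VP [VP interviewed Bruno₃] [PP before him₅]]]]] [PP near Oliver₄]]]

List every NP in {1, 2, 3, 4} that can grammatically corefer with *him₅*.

*him* is a pronoun, so Principle B applies: it must be free in its binding domain.
Binding domain of *him₅*: the embedded TP, whose subject is Anton₂.
*Tariq₁* c-commands the pronoun but from outside its binding domain, and is not c-commanded by it → coindexation permitted.
*Anton₂* c-commands the pronoun within its binding domain → coindexation would violate Principle B.
*Bruno₃* and the pronoun do not c-command one another → neither Principle B nor Principle C is at stake; coindexation permitted.
*Oliver₄* and the pronoun do not c-command one another → neither Principle B nor Principle C is at stake; coindexation permitted.

{1, 3, 4}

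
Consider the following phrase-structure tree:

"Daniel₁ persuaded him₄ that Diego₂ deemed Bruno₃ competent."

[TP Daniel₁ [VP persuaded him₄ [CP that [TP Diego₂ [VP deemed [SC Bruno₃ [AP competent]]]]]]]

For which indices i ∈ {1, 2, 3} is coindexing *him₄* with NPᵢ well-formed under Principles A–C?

none

*him* is a pronoun, so Principle B applies: it must be free in its binding domain.
Binding domain of *him₄*: the matrix TP, whose subject is Daniel₁.
*Daniel₁* c-commands the pronoun within its binding domain → coindexation would violate Principle B.
*Diego₂*: the pronoun c-commands this R-expression → coindexation would violate Principle C on *Diego₂*.
*Bruno₃*: the pronoun c-commands this R-expression → coindexation would violate Principle C on *Bruno₃*.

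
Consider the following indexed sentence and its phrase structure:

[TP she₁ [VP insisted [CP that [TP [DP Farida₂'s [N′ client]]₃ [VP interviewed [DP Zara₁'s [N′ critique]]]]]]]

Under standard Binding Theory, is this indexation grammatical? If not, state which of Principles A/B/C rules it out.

The two coindexed NPs are *she₁* and *Zara₁*.
*Zara₁* is an R-expression. Principle C requires it to be free everywhere.
*she₁* c-commands it and carries the same index.
The R-expression is bound → Principle C violation.

Principle C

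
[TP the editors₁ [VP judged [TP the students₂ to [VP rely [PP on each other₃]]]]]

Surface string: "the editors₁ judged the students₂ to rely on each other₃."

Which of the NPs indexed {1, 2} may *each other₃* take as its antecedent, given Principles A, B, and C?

{2}

*each other* is an anaphor, so Principle A applies: it must be bound in its binding domain.
Binding domain of *each other₃*: the embedded TP, whose subject is the students₂.
*the editors₁* c-commands the anaphor but is outside its binding domain → cannot satisfy Principle A.
*the students₂* c-commands the anaphor within its binding domain → licit binder.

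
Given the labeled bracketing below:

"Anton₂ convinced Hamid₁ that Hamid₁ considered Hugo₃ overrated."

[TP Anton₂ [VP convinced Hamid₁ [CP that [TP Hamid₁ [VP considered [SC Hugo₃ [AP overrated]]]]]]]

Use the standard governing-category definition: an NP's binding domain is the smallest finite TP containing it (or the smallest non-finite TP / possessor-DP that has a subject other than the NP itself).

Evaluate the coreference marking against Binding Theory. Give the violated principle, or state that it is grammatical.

Principle C

The two coindexed NPs are *Hamid₁* (the lower occurrence) and *Hamid₁* (the higher occurrence).
*Hamid₁* (the lower occurrence) is an R-expression. Principle C requires it to be free everywhere.
*Hamid₁* (the higher occurrence) c-commands it and carries the same index.
The R-expression is bound → Principle C violation.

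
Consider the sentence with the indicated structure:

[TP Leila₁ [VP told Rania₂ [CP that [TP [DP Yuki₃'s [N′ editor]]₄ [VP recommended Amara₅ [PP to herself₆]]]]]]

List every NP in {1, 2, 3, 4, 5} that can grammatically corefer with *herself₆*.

*herself* is an anaphor, so Principle A applies: it must be bound in its binding domain.
Binding domain of *herself₆*: the embedded TP, whose subject is [Yuki₃'s editor]₄.
*Leila₁* c-commands the anaphor but is outside its binding domain → cannot satisfy Principle A.
*Rania₂* c-commands the anaphor but is outside its binding domain → cannot satisfy Principle A.
*Yuki₃* does not c-command the anaphor → cannot bind it.
*[Yuki₃'s editor]₄* c-commands the anaphor within its binding domain → licit binder.
*Amara₅* c-commands the anaphor within its binding domain → licit binder.

{4, 5}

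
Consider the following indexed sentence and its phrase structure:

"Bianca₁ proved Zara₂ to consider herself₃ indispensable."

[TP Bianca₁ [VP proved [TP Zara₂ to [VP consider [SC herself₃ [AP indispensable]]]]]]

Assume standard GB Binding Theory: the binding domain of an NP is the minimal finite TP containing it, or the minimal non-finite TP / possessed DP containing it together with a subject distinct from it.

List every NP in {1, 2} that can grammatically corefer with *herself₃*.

{2}

*herself* is an anaphor, so Principle A applies: it must be bound in its binding domain.
Binding domain of *herself₃*: the embedded TP, whose subject is Zara₂.
*Bianca₁* c-commands the anaphor but is outside its binding domain → cannot satisfy Principle A.
*Zara₂* c-commands the anaphor within its binding domain → licit binder.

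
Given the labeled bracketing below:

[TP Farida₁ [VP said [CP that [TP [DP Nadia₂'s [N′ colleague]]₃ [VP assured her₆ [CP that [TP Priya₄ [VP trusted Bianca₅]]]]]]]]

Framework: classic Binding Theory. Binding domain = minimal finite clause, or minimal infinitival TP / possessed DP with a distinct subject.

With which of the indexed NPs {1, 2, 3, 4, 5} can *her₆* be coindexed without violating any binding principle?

{1, 2}

*her* is a pronoun, so Principle B applies: it must be free in its binding domain.
Binding domain of *her₆*: the embedded TP, whose subject is [Nadia₂'s colleague]₃.
*Farida₁* c-commands the pronoun but from outside its binding domain, and is not c-commanded by it → coindexation permitted.
*Nadia₂* and the pronoun do not c-command one another → neither Principle B nor Principle C is at stake; coindexation permitted.
*[Nadia₂'s colleague]₃* c-commands the pronoun within its binding domain → coindexation would violate Principle B.
*Priya₄*: the pronoun c-commands this R-expression → coindexation would violate Principle C on *Priya₄*.
*Bianca₅*: the pronoun c-commands this R-expression → coindexation would violate Principle C on *Bianca₅*.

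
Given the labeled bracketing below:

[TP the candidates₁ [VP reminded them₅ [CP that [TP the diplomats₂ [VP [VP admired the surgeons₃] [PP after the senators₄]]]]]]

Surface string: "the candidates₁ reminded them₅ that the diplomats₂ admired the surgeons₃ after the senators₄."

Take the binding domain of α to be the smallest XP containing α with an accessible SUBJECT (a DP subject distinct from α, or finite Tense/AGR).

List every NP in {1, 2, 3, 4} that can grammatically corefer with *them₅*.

none

*them* is a pronoun, so Principle B applies: it must be free in its binding domain.
Binding domain of *them₅*: the matrix TP, whose subject is the candidates₁.
*the candidates₁* c-commands the pronoun within its binding domain → coindexation would violate Principle B.
*the diplomats₂*: the pronoun c-commands this R-expression → coindexation would violate Principle C on *the diplomats₂*.
*the surgeons₃*: the pronoun c-commands this R-expression → coindexation would violate Principle C on *the surgeons₃*.
*the senators₄*: the pronoun c-commands this R-expression → coindexation would violate Principle C on *the senators₄*.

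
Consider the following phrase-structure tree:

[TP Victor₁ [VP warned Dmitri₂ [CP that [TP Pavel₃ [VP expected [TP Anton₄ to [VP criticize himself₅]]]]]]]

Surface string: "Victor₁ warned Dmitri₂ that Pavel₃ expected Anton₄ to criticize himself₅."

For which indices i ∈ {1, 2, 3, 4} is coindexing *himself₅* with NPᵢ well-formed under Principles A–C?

{4}

*himself* is an anaphor, so Principle A applies: it must be bound in its binding domain.
Binding domain of *himself₅*: the embedded TP, whose subject is Anton₄.
*Victor₁* c-commands the anaphor but is outside its binding domain → cannot satisfy Principle A.
*Dmitri₂* c-commands the anaphor but is outside its binding domain → cannot satisfy Principle A.
*Pavel₃* c-commands the anaphor but is outside its binding domain → cannot satisfy Principle A.
*Anton₄* c-commands the anaphor within its binding domain → licit binder.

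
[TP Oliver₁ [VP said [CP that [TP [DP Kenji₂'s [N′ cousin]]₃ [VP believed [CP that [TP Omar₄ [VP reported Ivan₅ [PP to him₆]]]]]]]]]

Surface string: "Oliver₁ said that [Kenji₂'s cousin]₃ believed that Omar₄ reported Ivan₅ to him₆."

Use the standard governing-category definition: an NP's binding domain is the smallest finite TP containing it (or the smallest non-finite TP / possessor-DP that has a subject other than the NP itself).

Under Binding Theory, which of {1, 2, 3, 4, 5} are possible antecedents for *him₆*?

*him* is a pronoun, so Principle B applies: it must be free in its binding domain.
Binding domain of *him₆*: the embedded TP, whose subject is Omar₄.
*Oliver₁* c-commands the pronoun but from outside its binding domain, and is not c-commanded by it → coindexation permitted.
*Kenji₂* and the pronoun do not c-command one another → neither Principle B nor Principle C is at stake; coindexation permitted.
*[Kenji₂'s cousin]₃* c-commands the pronoun but from outside its binding domain, and is not c-commanded by it → coindexation permitted.
*Omar₄* c-commands the pronoun within its binding domain → coindexation would violate Principle B.
*Ivan₅* c-commands the pronoun within its binding domain → coindexation would violate Principle B.

{1, 2, 3}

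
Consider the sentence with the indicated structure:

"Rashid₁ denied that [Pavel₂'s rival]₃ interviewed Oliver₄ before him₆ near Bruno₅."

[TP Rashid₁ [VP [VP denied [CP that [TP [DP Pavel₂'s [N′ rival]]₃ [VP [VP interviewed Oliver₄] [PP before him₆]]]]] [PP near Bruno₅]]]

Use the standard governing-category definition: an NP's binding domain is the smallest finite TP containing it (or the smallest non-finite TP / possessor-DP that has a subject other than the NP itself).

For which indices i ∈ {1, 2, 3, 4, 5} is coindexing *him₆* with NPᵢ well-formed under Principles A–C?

{1, 2, 4, 5}

*him* is a pronoun, so Principle B applies: it must be free in its binding domain.
Binding domain of *him₆*: the embedded TP, whose subject is [Pavel₂'s rival]₃.
*Rashid₁* c-commands the pronoun but from outside its binding domain, and is not c-commanded by it → coindexation permitted.
*Pavel₂* and the pronoun do not c-command one another → neither Principle B nor Principle C is at stake; coindexation permitted.
*[Pavel₂'s rival]₃* c-commands the pronoun within its binding domain → coindexation would violate Principle B.
*Oliver₄* and the pronoun do not c-command one another → neither Principle B nor Principle C is at stake; coindexation permitted.
*Bruno₅* and the pronoun do not c-command one another → neither Principle B nor Principle C is at stake; coindexation permitted.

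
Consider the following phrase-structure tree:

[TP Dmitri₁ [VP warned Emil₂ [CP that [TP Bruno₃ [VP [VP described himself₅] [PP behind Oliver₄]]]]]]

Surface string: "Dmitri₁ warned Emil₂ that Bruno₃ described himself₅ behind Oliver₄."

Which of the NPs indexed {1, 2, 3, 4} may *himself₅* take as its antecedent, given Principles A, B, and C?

{3}

*himself* is an anaphor, so Principle A applies: it must be bound in its binding domain.
Binding domain of *himself₅*: the embedded TP, whose subject is Bruno₃.
*Dmitri₁* c-commands the anaphor but is outside its binding domain → cannot satisfy Principle A.
*Emil₂* c-commands the anaphor but is outside its binding domain → cannot satisfy Principle A.
*Bruno₃* c-commands the anaphor within its binding domain → licit binder.
*Oliver₄* does not c-command the anaphor → cannot bind it.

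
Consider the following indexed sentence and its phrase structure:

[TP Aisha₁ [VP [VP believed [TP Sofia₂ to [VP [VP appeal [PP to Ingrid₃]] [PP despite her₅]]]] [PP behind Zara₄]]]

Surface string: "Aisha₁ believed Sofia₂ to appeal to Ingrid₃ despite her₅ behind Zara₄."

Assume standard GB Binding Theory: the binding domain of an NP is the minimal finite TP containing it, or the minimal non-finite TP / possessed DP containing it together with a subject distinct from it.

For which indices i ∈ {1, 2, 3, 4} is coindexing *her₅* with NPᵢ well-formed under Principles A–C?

*her* is a pronoun, so Principle B applies: it must be free in its binding domain.
Binding domain of *her₅*: the embedded TP, whose subject is Sofia₂.
*Aisha₁* c-commands the pronoun but from outside its binding domain, and is not c-commanded by it → coindexation permitted.
*Sofia₂* c-commands the pronoun within its binding domain → coindexation would violate Principle B.
*Ingrid₃* and the pronoun do not c-command one another → neither Principle B nor Principle C is at stake; coindexation permitted.
*Zara₄* and the pronoun do not c-command one another → neither Principle B nor Principle C is at stake; coindexation permitted.

{1, 3, 4}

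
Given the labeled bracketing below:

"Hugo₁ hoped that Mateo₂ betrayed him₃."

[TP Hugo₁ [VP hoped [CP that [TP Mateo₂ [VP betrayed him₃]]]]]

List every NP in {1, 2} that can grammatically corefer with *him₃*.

*him* is a pronoun, so Principle B applies: it must be free in its binding domain.
Binding domain of *him₃*: the embedded TP, whose subject is Mateo₂.
*Hugo₁* c-commands the pronoun but from outside its binding domain, and is not c-commanded by it → coindexation permitted.
*Mateo₂* c-commands the pronoun within its binding domain → coindexation would violate Principle B.

{1}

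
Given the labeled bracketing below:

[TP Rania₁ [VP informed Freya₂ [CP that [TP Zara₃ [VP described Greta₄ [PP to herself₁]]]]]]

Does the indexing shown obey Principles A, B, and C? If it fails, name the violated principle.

Principle A

The two coindexed NPs are *Rania₁* and *herself₁*.
*herself₁* is an anaphor. Principle A requires it to be bound within its binding domain — the embedded TP, whose subject is Zara₃.
Within that domain it is c-commanded by *Zara₃*, *Greta₄*, none of which share its index.
*Rania₁* does c-command the anaphor, but from outside its binding domain.
The anaphor is unbound in its domain → Principle A violation.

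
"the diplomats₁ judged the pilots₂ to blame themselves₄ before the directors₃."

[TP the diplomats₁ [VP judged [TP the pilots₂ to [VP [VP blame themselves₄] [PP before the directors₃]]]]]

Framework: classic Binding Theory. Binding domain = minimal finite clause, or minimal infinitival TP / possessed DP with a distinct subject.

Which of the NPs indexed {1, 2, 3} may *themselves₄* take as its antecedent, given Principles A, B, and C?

{2}

*themselves* is an anaphor, so Principle A applies: it must be bound in its binding domain.
Binding domain of *themselves₄*: the embedded TP, whose subject is the pilots₂.
*the diplomats₁* c-commands the anaphor but is outside its binding domain → cannot satisfy Principle A.
*the pilots₂* c-commands the anaphor within its binding domain → licit binder.
*the directors₃* does not c-command the anaphor → cannot bind it.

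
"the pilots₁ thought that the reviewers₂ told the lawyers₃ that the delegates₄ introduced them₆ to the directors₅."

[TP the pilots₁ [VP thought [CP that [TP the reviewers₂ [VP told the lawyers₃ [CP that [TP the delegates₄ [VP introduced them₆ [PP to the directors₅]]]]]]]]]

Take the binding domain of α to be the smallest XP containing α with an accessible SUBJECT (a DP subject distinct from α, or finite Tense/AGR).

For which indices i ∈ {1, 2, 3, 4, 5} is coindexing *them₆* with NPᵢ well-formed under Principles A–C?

*them* is a pronoun, so Principle B applies: it must be free in its binding domain.
Binding domain of *them₆*: the embedded TP, whose subject is the delegates₄.
*the pilots₁* c-commands the pronoun but from outside its binding domain, and is not c-commanded by it → coindexation permitted.
*the reviewers₂* c-commands the pronoun but from outside its binding domain, and is not c-commanded by it → coindexation permitted.
*the lawyers₃* c-commands the pronoun but from outside its binding domain, and is not c-commanded by it → coindexation permitted.
*the delegates₄* c-commands the pronoun within its binding domain → coindexation would violate Principle B.
*the directors₅*: the pronoun c-commands this R-expression → coindexation would violate Principle C on *the directors₅*.

{1, 2, 3}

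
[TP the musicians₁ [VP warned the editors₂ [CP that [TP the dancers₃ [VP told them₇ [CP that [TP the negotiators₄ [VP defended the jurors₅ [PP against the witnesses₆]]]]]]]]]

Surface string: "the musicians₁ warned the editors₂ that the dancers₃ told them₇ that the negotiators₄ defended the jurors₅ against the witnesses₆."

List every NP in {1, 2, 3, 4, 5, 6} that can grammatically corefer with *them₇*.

*them* is a pronoun, so Principle B applies: it must be free in its binding domain.
Binding domain of *them₇*: the embedded TP, whose subject is the dancers₃.
*the musicians₁* c-commands the pronoun but from outside its binding domain, and is not c-commanded by it → coindexation permitted.
*the editors₂* c-commands the pronoun but from outside its binding domain, and is not c-commanded by it → coindexation permitted.
*the dancers₃* c-commands the pronoun within its binding domain → coindexation would violate Principle B.
*the negotiators₄*: the pronoun c-commands this R-expression → coindexation would violate Principle C on *the negotiators₄*.
*the jurors₅*: the pronoun c-commands this R-expression → coindexation would violate Principle C on *the jurors₅*.
*the witnesses₆*: the pronoun c-commands this R-expression → coindexation would violate Principle C on *the witnesses₆*.

{1, 2}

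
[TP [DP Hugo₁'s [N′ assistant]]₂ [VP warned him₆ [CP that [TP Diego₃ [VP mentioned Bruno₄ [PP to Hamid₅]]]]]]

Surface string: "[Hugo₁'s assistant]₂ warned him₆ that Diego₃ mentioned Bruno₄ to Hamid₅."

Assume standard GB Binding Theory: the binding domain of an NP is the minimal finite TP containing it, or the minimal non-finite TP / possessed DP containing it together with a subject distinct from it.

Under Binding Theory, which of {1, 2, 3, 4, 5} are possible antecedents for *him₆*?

*him* is a pronoun, so Principle B applies: it must be free in its binding domain.
Binding domain of *him₆*: the matrix TP, whose subject is [Hugo₁'s assistant]₂.
*Hugo₁* and the pronoun do not c-command one another → neither Principle B nor Principle C is at stake; coindexation permitted.
*[Hugo₁'s assistant]₂* c-commands the pronoun within its binding domain → coindexation would violate Principle B.
*Diego₃*: the pronoun c-commands this R-expression → coindexation would violate Principle C on *Diego₃*.
*Bruno₄*: the pronoun c-commands this R-expression → coindexation would violate Principle C on *Bruno₄*.
*Hamid₅*: the pronoun c-commands this R-expression → coindexation would violate Principle C on *Hamid₅*.

{1}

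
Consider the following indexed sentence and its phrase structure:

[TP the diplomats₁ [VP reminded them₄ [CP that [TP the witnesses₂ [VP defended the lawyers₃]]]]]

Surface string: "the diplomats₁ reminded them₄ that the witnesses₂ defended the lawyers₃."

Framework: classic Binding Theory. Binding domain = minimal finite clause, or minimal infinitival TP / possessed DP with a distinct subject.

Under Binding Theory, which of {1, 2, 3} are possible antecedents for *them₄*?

none

*them* is a pronoun, so Principle B applies: it must be free in its binding domain.
Binding domain of *them₄*: the matrix TP, whose subject is the diplomats₁.
*the diplomats₁* c-commands the pronoun within its binding domain → coindexation would violate Principle B.
*the witnesses₂*: the pronoun c-commands this R-expression → coindexation would violate Principle C on *the witnesses₂*.
*the lawyers₃*: the pronoun c-commands this R-expression → coindexation would violate Principle C on *the lawyers₃*.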